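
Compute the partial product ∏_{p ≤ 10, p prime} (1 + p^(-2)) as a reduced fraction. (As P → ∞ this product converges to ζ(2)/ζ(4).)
∏ = 650/441

The primes p ≤ 10 are [2, 3, 5, 7]. For each, (1 + 1/p^2) = (p^2 + 1)/p^2. Multiplying these fractions over p ∈ [2, 3, 5, 7] gives 650/441. (In the limit P → ∞ this tends to ζ(2)/ζ(4).)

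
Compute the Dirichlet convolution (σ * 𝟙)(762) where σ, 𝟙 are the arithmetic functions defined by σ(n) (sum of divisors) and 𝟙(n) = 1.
(σ * 𝟙)(762) = 2580

Divisors of 762: [1, 2, 3, 6, 127, 254, 381, 762]. For each d | 762:
  d = 1: σ(1) · 𝟙(762/1) = 1 · 1 = 1
  d = 2: σ(2) · 𝟙(762/2) = 3 · 1 = 3
  d = 3: σ(3) · 𝟙(762/3) = 4 · 1 = 4
  d = 6: σ(6) · 𝟙(762/6) = 12 · 1 = 12
  d = 127: σ(127) · 𝟙(762/127) = 128 · 1 = 128
  d = 254: σ(254) · 𝟙(762/254) = 384 · 1 = 384
  d = 381: σ(381) · 𝟙(762/381) = 512 · 1 = 512
  d = 762: σ(762) · 𝟙(762/762) = 1536 · 1 = 1536
Summing: (σ * 𝟙)(762) = 1 + 3 + 4 + 12 + 128 + 384 + 512 + 1536 = 2580.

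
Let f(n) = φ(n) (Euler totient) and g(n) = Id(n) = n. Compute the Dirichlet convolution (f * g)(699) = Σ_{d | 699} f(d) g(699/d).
(φ * Id)(699) = 2325

Divisors of 699: [1, 3, 233, 699]. For each d | 699:
  d = 1: φ(1) · Id(699/1) = 1 · 699 = 699
  d = 3: φ(3) · Id(699/3) = 2 · 233 = 466
  d = 233: φ(233) · Id(699/233) = 232 · 3 = 696
  d = 699: φ(699) · Id(699/699) = 464 · 1 = 464
Summing: (φ * Id)(699) = 699 + 466 + 696 + 464 = 2325.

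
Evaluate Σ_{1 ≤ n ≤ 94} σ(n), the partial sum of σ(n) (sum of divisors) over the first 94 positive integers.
Σ_{n ≤ 94} σ(n) = 7285

Compute σ(n) for each 1 ≤ n ≤ 94: σ(1) = 1, σ(2) = 3, σ(3) = 4, σ(4) = 7, σ(5) = 6, σ(6) = 12, σ(7) = 8, σ(8) = 15, σ(9) = 13, σ(10) = 18, σ(11) = 12, σ(12) = 28, σ(13) = 14, σ(14) = 24, σ(15) = 24, σ(16) = 31, σ(17) = 18, σ(18) = 39, σ(19) = 20, σ(20) = 42, σ(21) = 32, σ(22) = 36, σ(23) = 24, σ(24) = 60, σ(25) = 31, σ(26) = 42, σ(27) = 40, σ(28) = 56, σ(29) = 30, σ(30) = 72, σ(31) = 32, σ(32) = 63, σ(33) = 48, σ(34) = 54, σ(35) = 48, σ(36) = 91, σ(37) = 38, σ(38) = 60, σ(39) = 56, σ(40) = 90, σ(41) = 42, σ(42) = 96, σ(43) = 44, σ(44) = 84, σ(45) = 78, σ(46) = 72, σ(47) = 48, σ(48) = 124, σ(49) = 57, σ(50) = 93, σ(51) = 72, σ(52) = 98, σ(53) = 54, σ(54) = 120, σ(55) = 72, σ(56) = 120, σ(57) = 80, σ(58) = 90, σ(59) = 60, σ(60) = 168, σ(61) = 62, σ(62) = 96, σ(63) = 104, σ(64) = 127, σ(65) = 84, σ(66) = 144, σ(67) = 68, σ(68) = 126, σ(69) = 96, σ(70) = 144, σ(71) = 72, σ(72) = 195, σ(73) = 74, σ(74) = 114, σ(75) = 124, σ(76) = 140, σ(77) = 96, σ(78) = 168, σ(79) = 80, σ(80) = 186, σ(81) = 121, σ(82) = 126, σ(83) = 84, σ(84) = 224, σ(85) = 108, σ(86) = 132, σ(87) = 120, σ(88) = 180, σ(89) = 90, σ(90) = 234, σ(91) = 112, σ(92) = 168, σ(93) = 128, σ(94) = 144. Summing all 94 values: 7285. (Average order: Σ_{n ≤ x} σ(n) ~ (π²/12) x². For x = 94, (π²/12)·94² ≈ 7267.32.)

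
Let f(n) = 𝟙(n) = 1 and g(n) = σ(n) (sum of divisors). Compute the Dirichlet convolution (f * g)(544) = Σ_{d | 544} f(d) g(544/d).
(𝟙 * σ)(544) = 2280

Divisors of 544: [1, 2, 4, 8, 16, 17, 32, 34, 68, 136, 272, 544]. For each d | 544:
  d = 1: 𝟙(1) · σ(544/1) = 1 · 1134 = 1134
  d = 2: 𝟙(2) · σ(544/2) = 1 · 558 = 558
  d = 4: 𝟙(4) · σ(544/4) = 1 · 270 = 270
  d = 8: 𝟙(8) · σ(544/8) = 1 · 126 = 126
  d = 16: 𝟙(16) · σ(544/16) = 1 · 54 = 54
  d = 17: 𝟙(17) · σ(544/17) = 1 · 63 = 63
  d = 32: 𝟙(32) · σ(544/32) = 1 · 18 = 18
  d = 34: 𝟙(34) · σ(544/34) = 1 · 31 = 31
  d = 68: 𝟙(68) · σ(544/68) = 1 · 15 = 15
  d = 136: 𝟙(136) · σ(544/136) = 1 · 7 = 7
  d = 272: 𝟙(272) · σ(544/272) = 1 · 3 = 3
  d = 544: 𝟙(544) · σ(544/544) = 1 · 1 = 1
Summing: (𝟙 * σ)(544) = 1134 + 558 + 270 + 126 + 54 + 63 + 18 + 31 + 15 + 7 + 3 + 1 = 2280.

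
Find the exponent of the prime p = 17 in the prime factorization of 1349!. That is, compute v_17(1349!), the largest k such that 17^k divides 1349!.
v_17(1349!) = 83

Legendre's formula: v_p(n!) = Σ_{k ≥ 1} ⌊n / p^k⌋. For p = 17, n = 1349, the terms are:
  ⌊1349/17^1⌋ = ⌊1349/17⌋ = 79
  ⌊1349/17^2⌋ = ⌊1349/289⌋ = 4
(the next term ⌊1349/17^3⌋ = 0, terminating the sum). Summing: v_17(1349!) = 79 + 4 = 83.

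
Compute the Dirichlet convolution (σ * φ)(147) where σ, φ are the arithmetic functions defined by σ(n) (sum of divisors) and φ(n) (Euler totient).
(σ * φ)(147) = 882

Divisors of 147: [1, 3, 7, 21, 49, 147]. For each d | 147:
  d = 1: σ(1) · φ(147/1) = 1 · 84 = 84
  d = 3: σ(3) · φ(147/3) = 4 · 42 = 168
  d = 7: σ(7) · φ(147/7) = 8 · 12 = 96
  d = 21: σ(21) · φ(147/21) = 32 · 6 = 192
  d = 49: σ(49) · φ(147/49) = 57 · 2 = 114
  d = 147: σ(147) · φ(147/147) = 228 · 1 = 228
Summing: (σ * φ)(147) = 84 + 168 + 96 + 192 + 114 + 228 = 882.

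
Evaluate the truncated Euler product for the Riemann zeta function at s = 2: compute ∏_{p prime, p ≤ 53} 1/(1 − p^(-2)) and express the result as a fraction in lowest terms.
∏ = 35034630647548196605993834769/21373637931227167970033664000

The primes p ≤ 53 are [2, 3, 5, 7, 11, 13, 17, 19, 23, 29, 31, 37, 41, 43, 47, 53]. For each prime, (1 − 1/p^2)^(-1) = p^2 / (p^2 − 1). The product is (1 − 1/2^2)^(-1), (1 − 1/3^2)^(-1), (1 − 1/5^2)^(-1), (1 − 1/7^2)^(-1), (1 − 1/11^2)^(-1), (1 − 1/13^2)^(-1), (1 − 1/17^2)^(-1), (1 − 1/19^2)^(-1), (1 − 1/23^2)^(-1), (1 − 1/29^2)^(-1), (1 − 1/31^2)^(-1), (1 − 1/37^2)^(-1), (1 − 1/41^2)^(-1), (1 − 1/43^2)^(-1), (1 − 1/47^2)^(-1), (1 − 1/53^2)^(-1) = ∏ p^2 / (p^2 − 1) = 35034630647548196605993834769/21373637931227167970033664000.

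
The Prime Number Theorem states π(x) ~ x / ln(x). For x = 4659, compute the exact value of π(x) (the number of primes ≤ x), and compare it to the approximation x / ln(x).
π(4659) = 630;  x/ln(x) ≈ 551.59;  relative error ≈ 12.45%.

Directly count primes up to 4659: π(4659) = 630. The PNT approximation gives 4659/ln(4659) ≈ 4659/8.44656 ≈ 551.59. Relative error (π(x) − x/ln(x)) / π(x) ≈ 12.45%; the approximation is known to undercount slightly (Li(x) is a better estimate).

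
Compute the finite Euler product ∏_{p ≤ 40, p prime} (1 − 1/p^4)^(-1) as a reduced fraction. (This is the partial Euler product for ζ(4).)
∏ = 118583889910340935015737417301254569/109564363617893205834674995200000000

The primes p ≤ 40 are [2, 3, 5, 7, 11, 13, 17, 19, 23, 29, 31, 37]. For each prime, (1 − 1/p^4)^(-1) = p^4 / (p^4 − 1). The product is (1 − 1/2^4)^(-1), (1 − 1/3^4)^(-1), (1 − 1/5^4)^(-1), (1 − 1/7^4)^(-1), (1 − 1/11^4)^(-1), (1 − 1/13^4)^(-1), (1 − 1/17^4)^(-1), (1 − 1/19^4)^(-1), (1 − 1/23^4)^(-1), (1 − 1/29^4)^(-1), (1 − 1/31^4)^(-1), (1 − 1/37^4)^(-1) = ∏ p^4 / (p^4 − 1) = 118583889910340935015737417301254569/109564363617893205834674995200000000.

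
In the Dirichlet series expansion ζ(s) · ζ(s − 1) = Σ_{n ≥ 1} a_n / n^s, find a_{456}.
σ(456) = 1200

In the product (Σ m^0/m^s)(Σ k / k^s) = Σ (Σ_{d | n} d) / n^s, the coefficient of 1/n^s is σ(n) = Σ_{d | n} d. For n = 456, divisors are [1, 2, 3, 4, 6, 8, 12, 19, 24, 38, 57, 76, 114, 152, 228, 456]; summing: σ(456) = 1200.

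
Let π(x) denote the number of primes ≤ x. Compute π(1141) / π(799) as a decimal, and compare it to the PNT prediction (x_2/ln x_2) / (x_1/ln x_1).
π(1141)/π(799) = 189/139 ≈ 1.3597;  PNT prediction ≈ 1.3558.

π(799) = 139 and π(1141) = 189, so π(1141)/π(799) ≈ 1.3597. The PNT-predicted ratio is (1141/ln(1141)) / (799/ln(799)) ≈ 1.3558. The two agree to within a few percent, as expected.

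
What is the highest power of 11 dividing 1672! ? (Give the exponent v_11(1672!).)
v_11(1672!) = 166

Legendre's formula: v_p(n!) = Σ_{k ≥ 1} ⌊n / p^k⌋. For p = 11, n = 1672, the terms are:
  ⌊1672/11^1⌋ = ⌊1672/11⌋ = 152
  ⌊1672/11^2⌋ = ⌊1672/121⌋ = 13
  ⌊1672/11^3⌋ = ⌊1672/1331⌋ = 1
(the next term ⌊1672/11^4⌋ = 0, terminating the sum). Summing: v_11(1672!) = 152 + 13 + 1 = 166.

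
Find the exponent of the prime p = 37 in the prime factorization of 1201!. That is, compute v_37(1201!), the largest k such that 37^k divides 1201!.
v_37(1201!) = 32

Legendre's formula: v_p(n!) = Σ_{k ≥ 1} ⌊n / p^k⌋. For p = 37, n = 1201, the terms are:
  ⌊1201/37^1⌋ = ⌊1201/37⌋ = 32
(the next term ⌊1201/37^2⌋ = 0, terminating the sum). Summing: v_37(1201!) = 32 = 32.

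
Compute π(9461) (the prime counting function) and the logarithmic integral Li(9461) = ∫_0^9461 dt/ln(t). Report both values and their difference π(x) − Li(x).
π(9461) = 1171;  Li(9461) ≈ 1187.44;  π(x) − Li(x) ≈ -16.44.

Direct count of primes ≤ 9461 gives π(9461) = 1171. Numerical evaluation of the logarithmic integral gives Li(9461) ≈ 1187.44. The difference π(x) − Li(x) ≈ -16.44 is typically negative for small/moderate x (Li(x) overestimates), though Littlewood's theorem shows this sign changes infinitely often.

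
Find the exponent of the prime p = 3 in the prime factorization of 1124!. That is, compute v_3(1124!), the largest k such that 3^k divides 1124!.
v_3(1124!) = 557

Legendre's formula: v_p(n!) = Σ_{k ≥ 1} ⌊n / p^k⌋. For p = 3, n = 1124, the terms are:
  ⌊1124/3^1⌋ = ⌊1124/3⌋ = 374
  ⌊1124/3^2⌋ = ⌊1124/9⌋ = 124
  ⌊1124/3^3⌋ = ⌊1124/27⌋ = 41
  ⌊1124/3^4⌋ = ⌊1124/81⌋ = 13
  ⌊1124/3^5⌋ = ⌊1124/243⌋ = 4
  ⌊1124/3^6⌋ = ⌊1124/729⌋ = 1
(the next term ⌊1124/3^7⌋ = 0, terminating the sum). Summing: v_3(1124!) = 374 + 124 + 41 + 13 + 4 + 1 = 557.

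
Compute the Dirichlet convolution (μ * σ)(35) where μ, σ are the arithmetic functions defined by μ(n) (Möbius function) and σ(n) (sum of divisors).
(μ * σ)(35) = 35

Divisors of 35: [1, 5, 7, 35]. For each d | 35:
  d = 1: μ(1) · σ(35/1) = 1 · 48 = 48
  d = 5: μ(5) · σ(35/5) = -1 · 8 = -8
  d = 7: μ(7) · σ(35/7) = -1 · 6 = -6
  d = 35: μ(35) · σ(35/35) = 1 · 1 = 1
Summing: (μ * σ)(35) = 48 + -8 + -6 + 1 = 35.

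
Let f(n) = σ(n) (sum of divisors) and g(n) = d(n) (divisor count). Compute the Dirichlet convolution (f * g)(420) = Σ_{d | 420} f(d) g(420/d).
(σ * d)(420) = 7680

Divisors of 420: [1, 2, 3, 4, 5, 6, 7, 10, 12, 14, 15, 20, 21, 28, 30, 35, 42, 60, 70, 84, 105, 140, 210, 420]. For each d | 420:
  d = 1: σ(1) · d(420/1) = 1 · 24 = 24
  d = 2: σ(2) · d(420/2) = 3 · 16 = 48
  d = 3: σ(3) · d(420/3) = 4 · 12 = 48
  d = 4: σ(4) · d(420/4) = 7 · 8 = 56
  d = 5: σ(5) · d(420/5) = 6 · 12 = 72
  d = 6: σ(6) · d(420/6) = 12 · 8 = 96
  d = 7: σ(7) · d(420/7) = 8 · 12 = 96
  d = 10: σ(10) · d(420/10) = 18 · 8 = 144
  d = 12: σ(12) · d(420/12) = 28 · 4 = 112
  d = 14: σ(14) · d(420/14) = 24 · 8 = 192
  d = 15: σ(15) · d(420/15) = 24 · 6 = 144
  d = 20: σ(20) · d(420/20) = 42 · 4 = 168
  d = 21: σ(21) · d(420/21) = 32 · 6 = 192
  d = 28: σ(28) · d(420/28) = 56 · 4 = 224
  d = 30: σ(30) · d(420/30) = 72 · 4 = 288
  d = 35: σ(35) · d(420/35) = 48 · 6 = 288
  d = 42: σ(42) · d(420/42) = 96 · 4 = 384
  d = 60: σ(60) · d(420/60) = 168 · 2 = 336
  d = 70: σ(70) · d(420/70) = 144 · 4 = 576
  d = 84: σ(84) · d(420/84) = 224 · 2 = 448
  d = 105: σ(105) · d(420/105) = 192 · 3 = 576
  d = 140: σ(140) · d(420/140) = 336 · 2 = 672
  d = 210: σ(210) · d(420/210) = 576 · 2 = 1152
  d = 420: σ(420) · d(420/420) = 1344 · 1 = 1344
Summing: (σ * d)(420) = 24 + 48 + 48 + 56 + 72 + 96 + 96 + 144 + 112 + 192 + 144 + 168 + 192 + 224 + 288 + 288 + 384 + 336 + 576 + 448 + 576 + 672 + 1152 + 1344 = 7680.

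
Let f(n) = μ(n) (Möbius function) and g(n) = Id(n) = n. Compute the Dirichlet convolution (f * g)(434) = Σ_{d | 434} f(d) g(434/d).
(μ * Id)(434) = 180

Divisors of 434: [1, 2, 7, 14, 31, 62, 217, 434]. For each d | 434:
  d = 1: μ(1) · Id(434/1) = 1 · 434 = 434
  d = 2: μ(2) · Id(434/2) = -1 · 217 = -217
  d = 7: μ(7) · Id(434/7) = -1 · 62 = -62
  d = 14: μ(14) · Id(434/14) = 1 · 31 = 31
  d = 31: μ(31) · Id(434/31) = -1 · 14 = -14
  d = 62: μ(62) · Id(434/62) = 1 · 7 = 7
  d = 217: μ(217) · Id(434/217) = 1 · 2 = 2
  d = 434: μ(434) · Id(434/434) = -1 · 1 = -1
Summing: (μ * Id)(434) = 434 + -217 + -62 + 31 + -14 + 7 + 2 + -1 = 180.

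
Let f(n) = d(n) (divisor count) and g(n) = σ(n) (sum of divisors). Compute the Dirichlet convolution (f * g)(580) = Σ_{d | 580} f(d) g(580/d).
(d * σ)(580) = 4096

Divisors of 580: [1, 2, 4, 5, 10, 20, 29, 58, 116, 145, 290, 580]. For each d | 580:
  d = 1: d(1) · σ(580/1) = 1 · 1260 = 1260
  d = 2: d(2) · σ(580/2) = 2 · 540 = 1080
  d = 4: d(4) · σ(580/4) = 3 · 180 = 540
  d = 5: d(5) · σ(580/5) = 2 · 210 = 420
  d = 10: d(10) · σ(580/10) = 4 · 90 = 360
  d = 20: d(20) · σ(580/20) = 6 · 30 = 180
  d = 29: d(29) · σ(580/29) = 2 · 42 = 84
  d = 58: d(58) · σ(580/58) = 4 · 18 = 72
  d = 116: d(116) · σ(580/116) = 6 · 6 = 36
  d = 145: d(145) · σ(580/145) = 4 · 7 = 28
  d = 290: d(290) · σ(580/290) = 8 · 3 = 24
  d = 580: d(580) · σ(580/580) = 12 · 1 = 12
Summing: (d * σ)(580) = 1260 + 1080 + 540 + 420 + 360 + 180 + 84 + 72 + 36 + 28 + 24 + 12 = 4096.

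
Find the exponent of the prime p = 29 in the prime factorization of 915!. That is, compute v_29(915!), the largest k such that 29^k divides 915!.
v_29(915!) = 32

Legendre's formula: v_p(n!) = Σ_{k ≥ 1} ⌊n / p^k⌋. For p = 29, n = 915, the terms are:
  ⌊915/29^1⌋ = ⌊915/29⌋ = 31
  ⌊915/29^2⌋ = ⌊915/841⌋ = 1
(the next term ⌊915/29^3⌋ = 0, terminating the sum). Summing: v_29(915!) = 31 + 1 = 32.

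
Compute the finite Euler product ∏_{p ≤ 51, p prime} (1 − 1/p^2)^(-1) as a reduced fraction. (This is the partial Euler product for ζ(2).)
∏ = 162139622078364740433577733/98952027459385036898304000

The primes p ≤ 51 are [2, 3, 5, 7, 11, 13, 17, 19, 23, 29, 31, 37, 41, 43, 47]. For each prime, (1 − 1/p^2)^(-1) = p^2 / (p^2 − 1). The product is (1 − 1/2^2)^(-1), (1 − 1/3^2)^(-1), (1 − 1/5^2)^(-1), (1 − 1/7^2)^(-1), (1 − 1/11^2)^(-1), (1 − 1/13^2)^(-1), (1 − 1/17^2)^(-1), (1 − 1/19^2)^(-1), (1 − 1/23^2)^(-1), (1 − 1/29^2)^(-1), (1 − 1/31^2)^(-1), (1 − 1/37^2)^(-1), (1 − 1/41^2)^(-1), (1 − 1/43^2)^(-1), (1 − 1/47^2)^(-1) = ∏ p^2 / (p^2 − 1) = 162139622078364740433577733/98952027459385036898304000.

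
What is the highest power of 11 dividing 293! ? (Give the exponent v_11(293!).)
v_11(293!) = 28

Legendre's formula: v_p(n!) = Σ_{k ≥ 1} ⌊n / p^k⌋. For p = 11, n = 293, the terms are:
  ⌊293/11^1⌋ = ⌊293/11⌋ = 26
  ⌊293/11^2⌋ = ⌊293/121⌋ = 2
(the next term ⌊293/11^3⌋ = 0, terminating the sum). Summing: v_11(293!) = 26 + 2 = 28.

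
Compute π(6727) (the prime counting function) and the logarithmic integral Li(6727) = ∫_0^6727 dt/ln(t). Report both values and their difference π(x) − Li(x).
π(6727) = 867;  Li(6727) ≈ 883.43;  π(x) − Li(x) ≈ -16.43.

Direct count of primes ≤ 6727 gives π(6727) = 867. Numerical evaluation of the logarithmic integral gives Li(6727) ≈ 883.43. The difference π(x) − Li(x) ≈ -16.43 is typically negative for small/moderate x (Li(x) overestimates), though Littlewood's theorem shows this sign changes infinitely often.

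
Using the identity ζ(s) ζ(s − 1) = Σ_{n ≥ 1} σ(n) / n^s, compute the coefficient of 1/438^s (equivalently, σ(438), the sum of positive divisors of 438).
σ(438) = 888

In the product (Σ m^0/m^s)(Σ k / k^s) = Σ (Σ_{d | n} d) / n^s, the coefficient of 1/n^s is σ(n) = Σ_{d | n} d. For n = 438, divisors are [1, 2, 3, 6, 73, 146, 219, 438]; summing: σ(438) = 888.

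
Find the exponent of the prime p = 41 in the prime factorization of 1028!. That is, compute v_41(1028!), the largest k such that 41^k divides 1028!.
v_41(1028!) = 25

Legendre's formula: v_p(n!) = Σ_{k ≥ 1} ⌊n / p^k⌋. For p = 41, n = 1028, the terms are:
  ⌊1028/41^1⌋ = ⌊1028/41⌋ = 25
(the next term ⌊1028/41^2⌋ = 0, terminating the sum). Summing: v_41(1028!) = 25 = 25.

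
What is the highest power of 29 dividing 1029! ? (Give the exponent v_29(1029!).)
v_29(1029!) = 36

Legendre's formula: v_p(n!) = Σ_{k ≥ 1} ⌊n / p^k⌋. For p = 29, n = 1029, the terms are:
  ⌊1029/29^1⌋ = ⌊1029/29⌋ = 35
  ⌊1029/29^2⌋ = ⌊1029/841⌋ = 1
(the next term ⌊1029/29^3⌋ = 0, terminating the sum). Summing: v_29(1029!) = 35 + 1 = 36.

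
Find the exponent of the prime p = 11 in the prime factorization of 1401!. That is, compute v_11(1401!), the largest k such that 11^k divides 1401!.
v_11(1401!) = 139

Legendre's formula: v_p(n!) = Σ_{k ≥ 1} ⌊n / p^k⌋. For p = 11, n = 1401, the terms are:
  ⌊1401/11^1⌋ = ⌊1401/11⌋ = 127
  ⌊1401/11^2⌋ = ⌊1401/121⌋ = 11
  ⌊1401/11^3⌋ = ⌊1401/1331⌋ = 1
(the next term ⌊1401/11^4⌋ = 0, terminating the sum). Summing: v_11(1401!) = 127 + 11 + 1 = 139.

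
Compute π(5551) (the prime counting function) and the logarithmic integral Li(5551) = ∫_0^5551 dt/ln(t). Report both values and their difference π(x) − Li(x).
π(5551) = 732;  Li(5551) ≈ 748.57;  π(x) − Li(x) ≈ -16.57.

Direct count of primes ≤ 5551 gives π(5551) = 732. Numerical evaluation of the logarithmic integral gives Li(5551) ≈ 748.57. The difference π(x) − Li(x) ≈ -16.57 is typically negative for small/moderate x (Li(x) overestimates), though Littlewood's theorem shows this sign changes infinitely often.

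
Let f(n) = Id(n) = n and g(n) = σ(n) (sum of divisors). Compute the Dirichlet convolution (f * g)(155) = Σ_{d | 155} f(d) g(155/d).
(Id * σ)(155) = 693

Divisors of 155: [1, 5, 31, 155]. For each d | 155:
  d = 1: Id(1) · σ(155/1) = 1 · 192 = 192
  d = 5: Id(5) · σ(155/5) = 5 · 32 = 160
  d = 31: Id(31) · σ(155/31) = 31 · 6 = 186
  d = 155: Id(155) · σ(155/155) = 155 · 1 = 155
Summing: (Id * σ)(155) = 192 + 160 + 186 + 155 = 693.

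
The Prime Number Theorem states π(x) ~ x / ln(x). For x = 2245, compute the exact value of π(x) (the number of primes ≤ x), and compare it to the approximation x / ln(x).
π(2245) = 334;  x/ln(x) ≈ 290.94;  relative error ≈ 12.89%.

Directly count primes up to 2245: π(2245) = 334. The PNT approximation gives 2245/ln(2245) ≈ 2245/7.71646 ≈ 290.94. Relative error (π(x) − x/ln(x)) / π(x) ≈ 12.89%; the approximation is known to undercount slightly (Li(x) is a better estimate).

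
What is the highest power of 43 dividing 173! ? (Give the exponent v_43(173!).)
v_43(173!) = 4

Legendre's formula: v_p(n!) = Σ_{k ≥ 1} ⌊n / p^k⌋. For p = 43, n = 173, the terms are:
  ⌊173/43^1⌋ = ⌊173/43⌋ = 4
(the next term ⌊173/43^2⌋ = 0, terminating the sum). Summing: v_43(173!) = 4 = 4.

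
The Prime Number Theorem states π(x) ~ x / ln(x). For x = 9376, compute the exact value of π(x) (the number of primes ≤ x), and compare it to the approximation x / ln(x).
π(9376) = 1159;  x/ln(x) ≈ 1025.16;  relative error ≈ 11.55%.

Directly count primes up to 9376: π(9376) = 1159. The PNT approximation gives 9376/ln(9376) ≈ 9376/9.14591 ≈ 1025.16. Relative error (π(x) − x/ln(x)) / π(x) ≈ 11.55%; the approximation is known to undercount slightly (Li(x) is a better estimate).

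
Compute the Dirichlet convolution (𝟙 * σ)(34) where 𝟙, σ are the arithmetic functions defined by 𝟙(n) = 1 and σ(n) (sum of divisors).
(𝟙 * σ)(34) = 76

Divisors of 34: [1, 2, 17, 34]. For each d | 34:
  d = 1: 𝟙(1) · σ(34/1) = 1 · 54 = 54
  d = 2: 𝟙(2) · σ(34/2) = 1 · 18 = 18
  d = 17: 𝟙(17) · σ(34/17) = 1 · 3 = 3
  d = 34: 𝟙(34) · σ(34/34) = 1 · 1 = 1
Summing: (𝟙 * σ)(34) = 54 + 18 + 3 + 1 = 76.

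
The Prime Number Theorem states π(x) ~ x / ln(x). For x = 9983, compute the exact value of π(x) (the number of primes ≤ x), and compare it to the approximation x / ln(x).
π(9983) = 1229;  x/ln(x) ≈ 1084.09;  relative error ≈ 11.79%.

Directly count primes up to 9983: π(9983) = 1229. The PNT approximation gives 9983/ln(9983) ≈ 9983/9.20864 ≈ 1084.09. Relative error (π(x) − x/ln(x)) / π(x) ≈ 11.79%; the approximation is known to undercount slightly (Li(x) is a better estimate).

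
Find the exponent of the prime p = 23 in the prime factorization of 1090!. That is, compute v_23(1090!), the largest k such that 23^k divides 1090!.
v_23(1090!) = 49

Legendre's formula: v_p(n!) = Σ_{k ≥ 1} ⌊n / p^k⌋. For p = 23, n = 1090, the terms are:
  ⌊1090/23^1⌋ = ⌊1090/23⌋ = 47
  ⌊1090/23^2⌋ = ⌊1090/529⌋ = 2
(the next term ⌊1090/23^3⌋ = 0, terminating the sum). Summing: v_23(1090!) = 47 + 2 = 49.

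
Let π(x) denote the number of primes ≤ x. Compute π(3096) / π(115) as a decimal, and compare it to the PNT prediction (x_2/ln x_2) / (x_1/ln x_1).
π(3096)/π(115) = 442/30 ≈ 14.7333;  PNT prediction ≈ 15.8925.

π(115) = 30 and π(3096) = 442, so π(3096)/π(115) ≈ 14.7333. The PNT-predicted ratio is (3096/ln(3096)) / (115/ln(115)) ≈ 15.8925. The two agree to within a few percent, as expected.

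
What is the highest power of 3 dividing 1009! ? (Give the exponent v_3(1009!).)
v_3(1009!) = 502

Legendre's formula: v_p(n!) = Σ_{k ≥ 1} ⌊n / p^k⌋. For p = 3, n = 1009, the terms are:
  ⌊1009/3^1⌋ = ⌊1009/3⌋ = 336
  ⌊1009/3^2⌋ = ⌊1009/9⌋ = 112
  ⌊1009/3^3⌋ = ⌊1009/27⌋ = 37
  ⌊1009/3^4⌋ = ⌊1009/81⌋ = 12
  ⌊1009/3^5⌋ = ⌊1009/243⌋ = 4
  ⌊1009/3^6⌋ = ⌊1009/729⌋ = 1
(the next term ⌊1009/3^7⌋ = 0, terminating the sum). Summing: v_3(1009!) = 336 + 112 + 37 + 12 + 4 + 1 = 502.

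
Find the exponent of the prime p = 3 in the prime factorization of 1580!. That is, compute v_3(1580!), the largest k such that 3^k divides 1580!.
v_3(1580!) = 786

Legendre's formula: v_p(n!) = Σ_{k ≥ 1} ⌊n / p^k⌋. For p = 3, n = 1580, the terms are:
  ⌊1580/3^1⌋ = ⌊1580/3⌋ = 526
  ⌊1580/3^2⌋ = ⌊1580/9⌋ = 175
  ⌊1580/3^3⌋ = ⌊1580/27⌋ = 58
  ⌊1580/3^4⌋ = ⌊1580/81⌋ = 19
  ⌊1580/3^5⌋ = ⌊1580/243⌋ = 6
  ⌊1580/3^6⌋ = ⌊1580/729⌋ = 2
(the next term ⌊1580/3^7⌋ = 0, terminating the sum). Summing: v_3(1580!) = 526 + 175 + 58 + 19 + 6 + 2 = 786.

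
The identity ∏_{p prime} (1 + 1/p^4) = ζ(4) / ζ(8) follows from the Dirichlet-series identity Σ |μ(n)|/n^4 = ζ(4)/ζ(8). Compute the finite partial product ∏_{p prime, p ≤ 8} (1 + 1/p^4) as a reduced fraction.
∏ = 262011361/243101250

The primes p ≤ 8 are [2, 3, 5, 7]. For each, (1 + 1/p^4) = (p^4 + 1)/p^4. Multiplying these fractions over p ∈ [2, 3, 5, 7] gives 262011361/243101250. (In the limit P → ∞ this tends to ζ(4)/ζ(8).)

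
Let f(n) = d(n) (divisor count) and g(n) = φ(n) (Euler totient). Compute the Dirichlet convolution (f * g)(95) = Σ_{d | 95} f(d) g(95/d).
(d * φ)(95) = 120

Divisors of 95: [1, 5, 19, 95]. For each d | 95:
  d = 1: d(1) · φ(95/1) = 1 · 72 = 72
  d = 5: d(5) · φ(95/5) = 2 · 18 = 36
  d = 19: d(19) · φ(95/19) = 2 · 4 = 8
  d = 95: d(95) · φ(95/95) = 4 · 1 = 4
Summing: (d * φ)(95) = 72 + 36 + 8 + 4 = 120.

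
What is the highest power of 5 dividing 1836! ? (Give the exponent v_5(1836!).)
v_5(1836!) = 456

Legendre's formula: v_p(n!) = Σ_{k ≥ 1} ⌊n / p^k⌋. For p = 5, n = 1836, the terms are:
  ⌊1836/5^1⌋ = ⌊1836/5⌋ = 367
  ⌊1836/5^2⌋ = ⌊1836/25⌋ = 73
  ⌊1836/5^3⌋ = ⌊1836/125⌋ = 14
  ⌊1836/5^4⌋ = ⌊1836/625⌋ = 2
(the next term ⌊1836/5^5⌋ = 0, terminating the sum). Summing: v_5(1836!) = 367 + 73 + 14 + 2 = 456.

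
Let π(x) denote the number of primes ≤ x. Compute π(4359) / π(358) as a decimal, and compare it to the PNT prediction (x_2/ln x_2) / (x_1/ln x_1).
π(4359)/π(358) = 595/71 ≈ 8.3803;  PNT prediction ≈ 8.5443.

π(358) = 71 and π(4359) = 595, so π(4359)/π(358) ≈ 8.3803. The PNT-predicted ratio is (4359/ln(4359)) / (358/ln(358)) ≈ 8.5443. The two agree to within a few percent, as expected.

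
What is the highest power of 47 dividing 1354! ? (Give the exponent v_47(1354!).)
v_47(1354!) = 28

Legendre's formula: v_p(n!) = Σ_{k ≥ 1} ⌊n / p^k⌋. For p = 47, n = 1354, the terms are:
  ⌊1354/47^1⌋ = ⌊1354/47⌋ = 28
(the next term ⌊1354/47^2⌋ = 0, terminating the sum). Summing: v_47(1354!) = 28 = 28.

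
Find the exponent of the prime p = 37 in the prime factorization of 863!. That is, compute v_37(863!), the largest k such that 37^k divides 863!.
v_37(863!) = 23

Legendre's formula: v_p(n!) = Σ_{k ≥ 1} ⌊n / p^k⌋. For p = 37, n = 863, the terms are:
  ⌊863/37^1⌋ = ⌊863/37⌋ = 23
(the next term ⌊863/37^2⌋ = 0, terminating the sum). Summing: v_37(863!) = 23 = 23.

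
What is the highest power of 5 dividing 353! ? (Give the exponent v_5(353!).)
v_5(353!) = 86

Legendre's formula: v_p(n!) = Σ_{k ≥ 1} ⌊n / p^k⌋. For p = 5, n = 353, the terms are:
  ⌊353/5^1⌋ = ⌊353/5⌋ = 70
  ⌊353/5^2⌋ = ⌊353/25⌋ = 14
  ⌊353/5^3⌋ = ⌊353/125⌋ = 2
(the next term ⌊353/5^4⌋ = 0, terminating the sum). Summing: v_5(353!) = 70 + 14 + 2 = 86.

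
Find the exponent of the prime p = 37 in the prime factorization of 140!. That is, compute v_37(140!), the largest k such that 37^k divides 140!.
v_37(140!) = 3

Legendre's formula: v_p(n!) = Σ_{k ≥ 1} ⌊n / p^k⌋. For p = 37, n = 140, the terms are:
  ⌊140/37^1⌋ = ⌊140/37⌋ = 3
(the next term ⌊140/37^2⌋ = 0, terminating the sum). Summing: v_37(140!) = 3 = 3.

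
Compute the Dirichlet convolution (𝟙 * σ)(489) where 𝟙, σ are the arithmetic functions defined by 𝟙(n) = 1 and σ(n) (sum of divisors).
(𝟙 * σ)(489) = 825

Divisors of 489: [1, 3, 163, 489]. For each d | 489:
  d = 1: 𝟙(1) · σ(489/1) = 1 · 656 = 656
  d = 3: 𝟙(3) · σ(489/3) = 1 · 164 = 164
  d = 163: 𝟙(163) · σ(489/163) = 1 · 4 = 4
  d = 489: 𝟙(489) · σ(489/489) = 1 · 1 = 1
Summing: (𝟙 * σ)(489) = 656 + 164 + 4 + 1 = 825.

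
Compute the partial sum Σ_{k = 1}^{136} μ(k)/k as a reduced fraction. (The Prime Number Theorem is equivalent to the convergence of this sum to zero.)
Σ μ(k)/k = 1798157260399775266990045811129040783798487774562/262948239526313870385685898536205956450305483726315

Values of μ(k) for 1 ≤ k ≤ 136: μ(1) = 1, μ(2) = -1, μ(3) = -1, μ(5) = -1, μ(6) = 1, μ(7) = -1, μ(10) = 1, μ(11) = -1, μ(13) = -1, μ(14) = 1, μ(15) = 1, μ(17) = -1, μ(19) = -1, μ(21) = 1, μ(22) = 1, μ(23) = -1, μ(26) = 1, μ(29) = -1, μ(30) = -1, μ(31) = -1, μ(33) = 1, μ(34) = 1, μ(35) = 1, μ(37) = -1, μ(38) = 1, μ(39) = 1, μ(41) = -1, μ(42) = -1, μ(43) = -1, μ(46) = 1, μ(47) = -1, μ(51) = 1, μ(53) = -1, μ(55) = 1, μ(57) = 1, μ(58) = 1, μ(59) = -1, μ(61) = -1, μ(62) = 1, μ(65) = 1, μ(66) = -1, μ(67) = -1, μ(69) = 1, μ(70) = -1, μ(71) = -1, μ(73) = -1, μ(74) = 1, μ(77) = 1, μ(78) = -1, μ(79) = -1, μ(82) = 1, μ(83) = -1, μ(85) = 1, μ(86) = 1, μ(87) = 1, μ(89) = -1, μ(91) = 1, μ(93) = 1, μ(94) = 1, μ(95) = 1, μ(97) = -1, μ(101) = -1, μ(102) = -1, μ(103) = -1, μ(105) = -1, μ(106) = 1, μ(107) = -1, μ(109) = -1, μ(110) = -1, μ(111) = 1, μ(113) = -1, μ(114) = -1, μ(115) = 1, μ(118) = 1, μ(119) = 1, μ(122) = 1, μ(123) = 1, μ(127) = -1, μ(129) = 1, μ(130) = -1, μ(131) = -1, μ(133) = 1, μ(134) = 1, with μ = 0 on non-squarefree integers. Summing μ(k)/k for k where μ(k) ≠ 0 gives 1798157260399775266990045811129040783798487774562/262948239526313870385685898536205956450305483726315 ≈ 0.0068. (PNT ⟺ this sum → 0 as n → ∞.)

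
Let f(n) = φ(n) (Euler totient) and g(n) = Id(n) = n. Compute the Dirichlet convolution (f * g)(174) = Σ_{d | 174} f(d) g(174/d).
(φ * Id)(174) = 855

Divisors of 174: [1, 2, 3, 6, 29, 58, 87, 174]. For each d | 174:
  d = 1: φ(1) · Id(174/1) = 1 · 174 = 174
  d = 2: φ(2) · Id(174/2) = 1 · 87 = 87
  d = 3: φ(3) · Id(174/3) = 2 · 58 = 116
  d = 6: φ(6) · Id(174/6) = 2 · 29 = 58
  d = 29: φ(29) · Id(174/29) = 28 · 6 = 168
  d = 58: φ(58) · Id(174/58) = 28 · 3 = 84
  d = 87: φ(87) · Id(174/87) = 56 · 2 = 112
  d = 174: φ(174) · Id(174/174) = 56 · 1 = 56
Summing: (φ * Id)(174) = 174 + 87 + 116 + 58 + 168 + 84 + 112 + 56 = 855.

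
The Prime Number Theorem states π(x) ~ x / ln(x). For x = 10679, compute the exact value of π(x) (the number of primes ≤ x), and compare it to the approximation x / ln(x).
π(10679) = 1302;  x/ln(x) ≈ 1151.25;  relative error ≈ 11.58%.

Directly count primes up to 10679: π(10679) = 1302. The PNT approximation gives 10679/ln(10679) ≈ 10679/9.27603 ≈ 1151.25. Relative error (π(x) − x/ln(x)) / π(x) ≈ 11.58%; the approximation is known to undercount slightly (Li(x) is a better estimate).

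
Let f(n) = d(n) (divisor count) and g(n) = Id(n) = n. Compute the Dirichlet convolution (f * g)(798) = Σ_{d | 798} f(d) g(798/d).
(d * Id)(798) = 3780

Divisors of 798: [1, 2, 3, 6, 7, 14, 19, 21, 38, 42, 57, 114, 133, 266, 399, 798]. For each d | 798:
  d = 1: d(1) · Id(798/1) = 1 · 798 = 798
  d = 2: d(2) · Id(798/2) = 2 · 399 = 798
  d = 3: d(3) · Id(798/3) = 2 · 266 = 532
  d = 6: d(6) · Id(798/6) = 4 · 133 = 532
  d = 7: d(7) · Id(798/7) = 2 · 114 = 228
  d = 14: d(14) · Id(798/14) = 4 · 57 = 228
  d = 19: d(19) · Id(798/19) = 2 · 42 = 84
  d = 21: d(21) · Id(798/21) = 4 · 38 = 152
  d = 38: d(38) · Id(798/38) = 4 · 21 = 84
  d = 42: d(42) · Id(798/42) = 8 · 19 = 152
  d = 57: d(57) · Id(798/57) = 4 · 14 = 56
  d = 114: d(114) · Id(798/114) = 8 · 7 = 56
  d = 133: d(133) · Id(798/133) = 4 · 6 = 24
  d = 266: d(266) · Id(798/266) = 8 · 3 = 24
  d = 399: d(399) · Id(798/399) = 8 · 2 = 16
  d = 798: d(798) · Id(798/798) = 16 · 1 = 16
Summing: (d * Id)(798) = 798 + 798 + 532 + 532 + 228 + 228 + 84 + 152 + 84 + 152 + 56 + 56 + 24 + 24 + 16 + 16 = 3780.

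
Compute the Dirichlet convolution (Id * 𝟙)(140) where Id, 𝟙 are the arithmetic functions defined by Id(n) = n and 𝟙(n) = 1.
(Id * 𝟙)(140) = 336

Divisors of 140: [1, 2, 4, 5, 7, 10, 14, 20, 28, 35, 70, 140]. For each d | 140:
  d = 1: Id(1) · 𝟙(140/1) = 1 · 1 = 1
  d = 2: Id(2) · 𝟙(140/2) = 2 · 1 = 2
  d = 4: Id(4) · 𝟙(140/4) = 4 · 1 = 4
  d = 5: Id(5) · 𝟙(140/5) = 5 · 1 = 5
  d = 7: Id(7) · 𝟙(140/7) = 7 · 1 = 7
  d = 10: Id(10) · 𝟙(140/10) = 10 · 1 = 10
  d = 14: Id(14) · 𝟙(140/14) = 14 · 1 = 14
  d = 20: Id(20) · 𝟙(140/20) = 20 · 1 = 20
  d = 28: Id(28) · 𝟙(140/28) = 28 · 1 = 28
  d = 35: Id(35) · 𝟙(140/35) = 35 · 1 = 35
  d = 70: Id(70) · 𝟙(140/70) = 70 · 1 = 70
  d = 140: Id(140) · 𝟙(140/140) = 140 · 1 = 140
Summing: (Id * 𝟙)(140) = 1 + 2 + 4 + 5 + 7 + 10 + 14 + 20 + 28 + 35 + 70 + 140 = 336.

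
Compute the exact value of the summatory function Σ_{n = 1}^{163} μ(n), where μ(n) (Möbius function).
Σ_{n ≤ 163} μ(n) = 0

Compute μ(n) for each 1 ≤ n ≤ 163: μ(1) = 1, μ(2) = -1, μ(3) = -1, μ(4) = 0, μ(5) = -1, μ(6) = 1, μ(7) = -1, μ(8) = 0, μ(9) = 0, μ(10) = 1, μ(11) = -1, μ(12) = 0, μ(13) = -1, μ(14) = 1, μ(15) = 1, μ(16) = 0, μ(17) = -1, μ(18) = 0, μ(19) = -1, μ(20) = 0, μ(21) = 1, μ(22) = 1, μ(23) = -1, μ(24) = 0, μ(25) = 0, μ(26) = 1, μ(27) = 0, μ(28) = 0, μ(29) = -1, μ(30) = -1, μ(31) = -1, μ(32) = 0, μ(33) = 1, μ(34) = 1, μ(35) = 1, μ(36) = 0, μ(37) = -1, μ(38) = 1, μ(39) = 1, μ(40) = 0, μ(41) = -1, μ(42) = -1, μ(43) = -1, μ(44) = 0, μ(45) = 0, μ(46) = 1, μ(47) = -1, μ(48) = 0, μ(49) = 0, μ(50) = 0, μ(51) = 1, μ(52) = 0, μ(53) = -1, μ(54) = 0, μ(55) = 1, μ(56) = 0, μ(57) = 1, μ(58) = 1, μ(59) = -1, μ(60) = 0, μ(61) = -1, μ(62) = 1, μ(63) = 0, μ(64) = 0, μ(65) = 1, μ(66) = -1, μ(67) = -1, μ(68) = 0, μ(69) = 1, μ(70) = -1, μ(71) = -1, μ(72) = 0, μ(73) = -1, μ(74) = 1, μ(75) = 0, μ(76) = 0, μ(77) = 1, μ(78) = -1, μ(79) = -1, μ(80) = 0, μ(81) = 0, μ(82) = 1, μ(83) = -1, μ(84) = 0, μ(85) = 1, μ(86) = 1, μ(87) = 1, μ(88) = 0, μ(89) = -1, μ(90) = 0, μ(91) = 1, μ(92) = 0, μ(93) = 1, μ(94) = 1, μ(95) = 1, μ(96) = 0, μ(97) = -1, μ(98) = 0, μ(99) = 0, μ(100) = 0, μ(101) = -1, μ(102) = -1, μ(103) = -1, μ(104) = 0, μ(105) = -1, μ(106) = 1, μ(107) = -1, μ(108) = 0, μ(109) = -1, μ(110) = -1, μ(111) = 1, μ(112) = 0, μ(113) = -1, μ(114) = -1, μ(115) = 1, μ(116) = 0, μ(117) = 0, μ(118) = 1, μ(119) = 1, μ(120) = 0, μ(121) = 0, μ(122) = 1, μ(123) = 1, μ(124) = 0, μ(125) = 0, μ(126) = 0, μ(127) = -1, μ(128) = 0, μ(129) = 1, μ(130) = -1, μ(131) = -1, μ(132) = 0, μ(133) = 1, μ(134) = 1, μ(135) = 0, μ(136) = 0, μ(137) = -1, μ(138) = -1, μ(139) = -1, μ(140) = 0, μ(141) = 1, μ(142) = 1, μ(143) = 1, μ(144) = 0, μ(145) = 1, μ(146) = 1, μ(147) = 0, μ(148) = 0, μ(149) = -1, μ(150) = 0, μ(151) = -1, μ(152) = 0, μ(153) = 0, μ(154) = -1, μ(155) = 1, μ(156) = 0, μ(157) = -1, μ(158) = 1, μ(159) = 1, μ(160) = 0, μ(161) = 1, μ(162) = 0, μ(163) = -1. Summing all 163 values: 0. (Mertens function M(x) = Σ_{n ≤ x} μ(n); on average M(x) should be small (PNT ⟺ M(x) = o(x)).)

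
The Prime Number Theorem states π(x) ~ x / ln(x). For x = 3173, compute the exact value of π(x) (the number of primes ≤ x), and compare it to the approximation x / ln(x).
π(3173) = 449;  x/ln(x) ≈ 393.55;  relative error ≈ 12.35%.

Directly count primes up to 3173: π(3173) = 449. The PNT approximation gives 3173/ln(3173) ≈ 3173/8.06243 ≈ 393.55. Relative error (π(x) − x/ln(x)) / π(x) ≈ 12.35%; the approximation is known to undercount slightly (Li(x) is a better estimate).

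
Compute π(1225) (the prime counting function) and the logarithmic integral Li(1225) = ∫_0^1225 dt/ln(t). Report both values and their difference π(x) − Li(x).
π(1225) = 200;  Li(1225) ≈ 209.70;  π(x) − Li(x) ≈ -9.70.

Direct count of primes ≤ 1225 gives π(1225) = 200. Numerical evaluation of the logarithmic integral gives Li(1225) ≈ 209.70. The difference π(x) − Li(x) ≈ -9.70 is typically negative for small/moderate x (Li(x) overestimates), though Littlewood's theorem shows this sign changes infinitely often.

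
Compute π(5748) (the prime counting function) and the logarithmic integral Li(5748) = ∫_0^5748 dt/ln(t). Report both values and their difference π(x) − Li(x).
π(5748) = 756;  Li(5748) ≈ 771.38;  π(x) − Li(x) ≈ -15.38.

Direct count of primes ≤ 5748 gives π(5748) = 756. Numerical evaluation of the logarithmic integral gives Li(5748) ≈ 771.38. The difference π(x) − Li(x) ≈ -15.38 is typically negative for small/moderate x (Li(x) overestimates), though Littlewood's theorem shows this sign changes infinitely often.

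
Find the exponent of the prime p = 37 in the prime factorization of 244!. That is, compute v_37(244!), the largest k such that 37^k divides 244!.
v_37(244!) = 6

Legendre's formula: v_p(n!) = Σ_{k ≥ 1} ⌊n / p^k⌋. For p = 37, n = 244, the terms are:
  ⌊244/37^1⌋ = ⌊244/37⌋ = 6
(the next term ⌊244/37^2⌋ = 0, terminating the sum). Summing: v_37(244!) = 6 = 6.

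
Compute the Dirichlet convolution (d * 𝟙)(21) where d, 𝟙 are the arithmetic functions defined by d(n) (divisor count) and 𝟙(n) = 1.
(d * 𝟙)(21) = 9

Divisors of 21: [1, 3, 7, 21]. For each d | 21:
  d = 1: d(1) · 𝟙(21/1) = 1 · 1 = 1
  d = 3: d(3) · 𝟙(21/3) = 2 · 1 = 2
  d = 7: d(7) · 𝟙(21/7) = 2 · 1 = 2
  d = 21: d(21) · 𝟙(21/21) = 4 · 1 = 4
Summing: (d * 𝟙)(21) = 1 + 2 + 2 + 4 = 9.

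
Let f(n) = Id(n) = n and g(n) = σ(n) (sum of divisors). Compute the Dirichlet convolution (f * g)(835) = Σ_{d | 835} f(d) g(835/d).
(Id * σ)(835) = 3685

Divisors of 835: [1, 5, 167, 835]. For each d | 835:
  d = 1: Id(1) · σ(835/1) = 1 · 1008 = 1008
  d = 5: Id(5) · σ(835/5) = 5 · 168 = 840
  d = 167: Id(167) · σ(835/167) = 167 · 6 = 1002
  d = 835: Id(835) · σ(835/835) = 835 · 1 = 835
Summing: (Id * σ)(835) = 1008 + 840 + 1002 + 835 = 3685.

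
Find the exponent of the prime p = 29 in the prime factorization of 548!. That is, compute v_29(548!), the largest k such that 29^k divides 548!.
v_29(548!) = 18

Legendre's formula: v_p(n!) = Σ_{k ≥ 1} ⌊n / p^k⌋. For p = 29, n = 548, the terms are:
  ⌊548/29^1⌋ = ⌊548/29⌋ = 18
(the next term ⌊548/29^2⌋ = 0, terminating the sum). Summing: v_29(548!) = 18 = 18.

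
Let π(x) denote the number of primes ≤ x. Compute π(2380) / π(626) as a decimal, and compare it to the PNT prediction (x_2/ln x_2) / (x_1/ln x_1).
π(2380)/π(626) = 352/114 ≈ 3.0877;  PNT prediction ≈ 3.1489.

π(626) = 114 and π(2380) = 352, so π(2380)/π(626) ≈ 3.0877. The PNT-predicted ratio is (2380/ln(2380)) / (626/ln(626)) ≈ 3.1489. The two agree to within a few percent, as expected.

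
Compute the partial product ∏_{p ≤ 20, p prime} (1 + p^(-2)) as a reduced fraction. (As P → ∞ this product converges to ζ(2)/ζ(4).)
∏ = 6403780000/4257193941

The primes p ≤ 20 are [2, 3, 5, 7, 11, 13, 17, 19]. For each, (1 + 1/p^2) = (p^2 + 1)/p^2. Multiplying these fractions over p ∈ [2, 3, 5, 7, 11, 13, 17, 19] gives 6403780000/4257193941. (In the limit P → ∞ this tends to ζ(2)/ζ(4).)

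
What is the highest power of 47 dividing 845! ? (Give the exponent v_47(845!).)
v_47(845!) = 17

Legendre's formula: v_p(n!) = Σ_{k ≥ 1} ⌊n / p^k⌋. For p = 47, n = 845, the terms are:
  ⌊845/47^1⌋ = ⌊845/47⌋ = 17
(the next term ⌊845/47^2⌋ = 0, terminating the sum). Summing: v_47(845!) = 17 = 17.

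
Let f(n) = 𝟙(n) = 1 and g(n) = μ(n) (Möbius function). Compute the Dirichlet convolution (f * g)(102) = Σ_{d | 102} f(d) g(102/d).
(𝟙 * μ)(102) = 0

Divisors of 102: [1, 2, 3, 6, 17, 34, 51, 102]. For each d | 102:
  d = 1: 𝟙(1) · μ(102/1) = 1 · -1 = -1
  d = 2: 𝟙(2) · μ(102/2) = 1 · 1 = 1
  d = 3: 𝟙(3) · μ(102/3) = 1 · 1 = 1
  d = 6: 𝟙(6) · μ(102/6) = 1 · -1 = -1
  d = 17: 𝟙(17) · μ(102/17) = 1 · 1 = 1
  d = 34: 𝟙(34) · μ(102/34) = 1 · -1 = -1
  d = 51: 𝟙(51) · μ(102/51) = 1 · -1 = -1
  d = 102: 𝟙(102) · μ(102/102) = 1 · 1 = 1
Summing: (𝟙 * μ)(102) = -1 + 1 + 1 + -1 + 1 + -1 + -1 + 1 = 0.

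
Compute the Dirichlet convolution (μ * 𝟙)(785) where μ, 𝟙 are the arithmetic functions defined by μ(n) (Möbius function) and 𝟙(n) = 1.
(μ * 𝟙)(785) = 0

Divisors of 785: [1, 5, 157, 785]. For each d | 785:
  d = 1: μ(1) · 𝟙(785/1) = 1 · 1 = 1
  d = 5: μ(5) · 𝟙(785/5) = -1 · 1 = -1
  d = 157: μ(157) · 𝟙(785/157) = -1 · 1 = -1
  d = 785: μ(785) · 𝟙(785/785) = 1 · 1 = 1
Summing: (μ * 𝟙)(785) = 1 + -1 + -1 + 1 = 0.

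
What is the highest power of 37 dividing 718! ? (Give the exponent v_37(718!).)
v_37(718!) = 19

Legendre's formula: v_p(n!) = Σ_{k ≥ 1} ⌊n / p^k⌋. For p = 37, n = 718, the terms are:
  ⌊718/37^1⌋ = ⌊718/37⌋ = 19
(the next term ⌊718/37^2⌋ = 0, terminating the sum). Summing: v_37(718!) = 19 = 19.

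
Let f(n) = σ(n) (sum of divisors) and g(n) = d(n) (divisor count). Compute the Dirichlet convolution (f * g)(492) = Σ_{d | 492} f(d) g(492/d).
(σ * d)(492) = 4224

Divisors of 492: [1, 2, 3, 4, 6, 12, 41, 82, 123, 164, 246, 492]. For each d | 492:
  d = 1: σ(1) · d(492/1) = 1 · 12 = 12
  d = 2: σ(2) · d(492/2) = 3 · 8 = 24
  d = 3: σ(3) · d(492/3) = 4 · 6 = 24
  d = 4: σ(4) · d(492/4) = 7 · 4 = 28
  d = 6: σ(6) · d(492/6) = 12 · 4 = 48
  d = 12: σ(12) · d(492/12) = 28 · 2 = 56
  d = 41: σ(41) · d(492/41) = 42 · 6 = 252
  d = 82: σ(82) · d(492/82) = 126 · 4 = 504
  d = 123: σ(123) · d(492/123) = 168 · 3 = 504
  d = 164: σ(164) · d(492/164) = 294 · 2 = 588
  d = 246: σ(246) · d(492/246) = 504 · 2 = 1008
  d = 492: σ(492) · d(492/492) = 1176 · 1 = 1176
Summing: (σ * d)(492) = 12 + 24 + 24 + 28 + 48 + 56 + 252 + 504 + 504 + 588 + 1008 + 1176 = 4224.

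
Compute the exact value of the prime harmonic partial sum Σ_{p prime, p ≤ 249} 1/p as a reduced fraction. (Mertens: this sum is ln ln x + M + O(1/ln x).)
Σ 1/p = 506873196134241441348690763593294873492730445394823722837469097176314709804649267964680634478659521/256041159035492609053110100510385311995538591998443060216114576417920917800321526504084465112487730

π(249) = 53, so the primes ≤ 249 are [2, 3, 5, 7, 11, 13, 17, 19, 23, 29, 31, 37, 41, 43, 47, 53, 59, 61, 67, 71, 73, 79, 83, 89, 97, 101, 103, 107, 109, 113, 127, 131, 137, 139, 149, 151, 157, 163, 167, 173, 179, 181, 191, 193, 197, 199, 211, 223, 227, 229, 233, 239, 241]. Summing 1/p over these primes: 506873196134241441348690763593294873492730445394823722837469097176314709804649267964680634478659521/256041159035492609053110100510385311995538591998443060216114576417920917800321526504084465112487730 ≈ 1.9797. Mertens estimate ln ln(249) + 0.2615 ≈ 1.9694.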